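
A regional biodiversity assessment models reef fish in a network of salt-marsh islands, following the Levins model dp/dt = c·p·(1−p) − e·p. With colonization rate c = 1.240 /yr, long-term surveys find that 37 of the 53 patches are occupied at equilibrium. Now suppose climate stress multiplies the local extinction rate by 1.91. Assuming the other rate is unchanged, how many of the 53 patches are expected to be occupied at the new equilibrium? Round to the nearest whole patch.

22

Observed p* = 37/53 = 0.69811.
Balance c(1−p*) = e gives e = 1.240×(1 − 0.69811) = 0.37434.
New p* = 1 − e/c = 1 − 0.71499/1.24000 = 0.42340.
Expected occupied = 53 × 0.42340 = 22.44 ≈ 22.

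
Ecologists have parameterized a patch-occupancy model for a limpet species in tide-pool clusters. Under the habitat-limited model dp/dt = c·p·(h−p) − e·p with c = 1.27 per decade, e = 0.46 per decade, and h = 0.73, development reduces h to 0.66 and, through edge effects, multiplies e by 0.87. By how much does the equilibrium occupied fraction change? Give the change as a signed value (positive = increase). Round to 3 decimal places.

Before: p* = h − e/c = 0.73 − 0.46/1.27 = 0.73 − 0.3622 = 0.3678.
After: c = 1.27, e = 0.4002, h = 0.66; p* = 0.66 − 0.4002/1.27 = 0.3449.
Δp* = 0.3449 − 0.3678 = -0.0229.

-0.023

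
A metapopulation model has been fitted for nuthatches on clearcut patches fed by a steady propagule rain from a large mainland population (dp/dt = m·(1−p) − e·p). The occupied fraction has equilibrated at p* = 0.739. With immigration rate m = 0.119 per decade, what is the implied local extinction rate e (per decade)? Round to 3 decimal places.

At equilibrium m(1−p*) = e·p*, so e = m(1−p*)/p*.
e = 0.119 × 0.2610 / 0.739 = 0.0420.

0.042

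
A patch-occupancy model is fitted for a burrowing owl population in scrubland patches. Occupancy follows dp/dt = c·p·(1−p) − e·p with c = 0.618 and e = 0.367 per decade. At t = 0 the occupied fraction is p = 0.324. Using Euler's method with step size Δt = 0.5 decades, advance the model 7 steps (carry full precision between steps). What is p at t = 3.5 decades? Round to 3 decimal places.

Update rule: p ← p + [c·p·(1−p) − e·p]·Δt with Δt = 0.5.
t = 0.5: p = 0.32400 + (+0.00822) = 0.33222
t = 1: p = 0.33222 + (+0.00759) = 0.33981
t = 1.5: p = 0.33981 + (+0.00697) = 0.34678
t = 2: p = 0.34678 + (+0.00636) = 0.35314
t = 2.5: p = 0.35314 + (+0.00578) = 0.35892
t = 3: p = 0.35892 + (+0.00524) = 0.36416
t = 3.5: p = 0.36416 + (+0.00472) = 0.36889

0.369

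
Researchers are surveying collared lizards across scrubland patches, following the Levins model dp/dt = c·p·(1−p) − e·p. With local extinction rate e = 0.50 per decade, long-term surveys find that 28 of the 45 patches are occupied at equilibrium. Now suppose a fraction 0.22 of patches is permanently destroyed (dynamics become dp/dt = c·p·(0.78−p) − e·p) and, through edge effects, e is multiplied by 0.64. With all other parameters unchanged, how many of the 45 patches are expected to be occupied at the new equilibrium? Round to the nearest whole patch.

Observed p* = 28/45 = 0.62222.
Balance c(1−p*) = e gives c = e/(1 − 0.62222) = 0.50/0.37778 = 1.32352.
New p* = 0.78 − e/c = 0.78 − 0.32000/1.32352 = 0.53822.
Expected occupied = 45 × 0.53822 = 24.22 ≈ 24.

24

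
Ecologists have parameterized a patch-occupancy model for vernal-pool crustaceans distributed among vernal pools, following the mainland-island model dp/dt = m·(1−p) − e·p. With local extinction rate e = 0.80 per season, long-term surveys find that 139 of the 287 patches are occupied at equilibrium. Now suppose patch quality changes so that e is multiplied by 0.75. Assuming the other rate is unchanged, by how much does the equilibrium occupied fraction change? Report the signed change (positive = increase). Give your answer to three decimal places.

0.072

Observed p* = 139/287 = 0.48432.
Balance m(1−p*) = e·p* gives m = e·p*/(1−p*) = 0.80×0.48432/0.51568 = 0.75135.
New p* = m/(m+e) = 0.75135/(0.75135+0.60000) = 0.55600.
Δp* = 0.55600 − 0.48432 = +0.07168.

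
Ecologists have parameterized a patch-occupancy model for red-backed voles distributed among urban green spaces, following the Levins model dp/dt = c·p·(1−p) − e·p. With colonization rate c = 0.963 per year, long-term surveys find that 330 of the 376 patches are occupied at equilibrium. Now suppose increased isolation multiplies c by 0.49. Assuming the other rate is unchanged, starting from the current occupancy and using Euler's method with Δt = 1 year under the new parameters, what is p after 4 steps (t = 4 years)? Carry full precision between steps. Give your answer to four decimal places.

Observed p* = 330/376 = 0.87766.
Balance c(1−p*) = e gives e = 0.963×(1 − 0.87766) = 0.11781.
Starting from p₀ = 0.87766; update p ← p + (dp/dt)·Δt with the new parameters.
t = 1: p = 0.87766 + (-0.05273) = 0.82493
t = 2: p = 0.82493 + (-0.02904) = 0.79589
t = 3: p = 0.79589 + (-0.01711) = 0.77878
t = 4: p = 0.77878 + (-0.01046) = 0.76832

0.7683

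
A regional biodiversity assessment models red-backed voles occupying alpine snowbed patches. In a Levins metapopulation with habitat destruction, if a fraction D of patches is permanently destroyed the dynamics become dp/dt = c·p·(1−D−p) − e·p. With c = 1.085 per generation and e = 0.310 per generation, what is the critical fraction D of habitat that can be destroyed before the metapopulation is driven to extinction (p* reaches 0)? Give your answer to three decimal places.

0.714

The nontrivial equilibrium is p* = (1−D) − e/c; extinction occurs when this hits zero.
So D_crit = 1 − e/c = 1 − 0.310/1.085 = 1 − 0.2857 = 0.7143.
This equals the undisturbed p*, a classic result of Lande's extension.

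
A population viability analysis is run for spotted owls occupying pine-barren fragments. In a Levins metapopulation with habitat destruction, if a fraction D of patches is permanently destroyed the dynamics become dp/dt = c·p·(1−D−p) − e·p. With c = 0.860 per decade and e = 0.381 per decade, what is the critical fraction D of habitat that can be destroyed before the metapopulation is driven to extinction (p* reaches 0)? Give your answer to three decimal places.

0.557

The nontrivial equilibrium is p* = (1−D) − e/c; extinction occurs when this hits zero.
So D_crit = 1 − e/c = 1 − 0.381/0.860 = 1 − 0.4430 = 0.5570.
This equals the undisturbed p*, a classic result of Lande's extension.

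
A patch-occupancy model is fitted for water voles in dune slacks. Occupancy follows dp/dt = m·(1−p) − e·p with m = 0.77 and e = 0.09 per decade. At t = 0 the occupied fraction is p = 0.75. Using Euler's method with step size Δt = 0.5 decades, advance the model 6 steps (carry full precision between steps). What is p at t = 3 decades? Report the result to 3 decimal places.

0.890

Update rule: p ← p + [m·(1−p) − e·p]·Δt with Δt = 0.5.
p: 0.75000 → 0.81250  (Δp = +0.06250)
p: 0.81250 → 0.84813  (Δp = +0.03563)
p: 0.84813 → 0.86843  (Δp = +0.02031)
p: 0.86843 → 0.88001  (Δp = +0.01157)
p: 0.88001 → 0.88660  (Δp = +0.00660)
p: 0.88660 → 0.89036  (Δp = +0.00376)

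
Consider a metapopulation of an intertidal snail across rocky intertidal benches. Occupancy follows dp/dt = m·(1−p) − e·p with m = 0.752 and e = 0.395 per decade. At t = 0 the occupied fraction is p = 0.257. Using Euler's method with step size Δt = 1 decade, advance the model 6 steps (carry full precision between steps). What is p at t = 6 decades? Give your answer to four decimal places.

Update rule: p ← p + [m·(1−p) − e·p]·Δt with Δt = 1.
  1  |  dp/dt·Δt = +0.457221  |  p_1 = 0.714221
  2  |  dp/dt·Δt = -0.067211  |  p_2 = 0.647010
  3  |  dp/dt·Δt = +0.009880  |  p_3 = 0.656890
  4  |  dp/dt·Δt = -0.001452  |  p_4 = 0.655437
  5  |  dp/dt·Δt = +0.000213  |  p_5 = 0.655651
  6  |  dp/dt·Δt = -0.000031  |  p_6 = 0.655619

0.6556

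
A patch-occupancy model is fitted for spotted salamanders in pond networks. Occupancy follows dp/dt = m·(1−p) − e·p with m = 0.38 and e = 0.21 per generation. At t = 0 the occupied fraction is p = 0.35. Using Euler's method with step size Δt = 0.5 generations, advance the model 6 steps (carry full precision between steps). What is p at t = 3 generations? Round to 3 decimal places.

Update rule: p ← p + [m·(1−p) − e·p]·Δt with Δt = 0.5.
p: 0.35000 → 0.43675  (Δp = +0.08675)
p: 0.43675 → 0.49791  (Δp = +0.06116)
p: 0.49791 → 0.54103  (Δp = +0.04312)
p: 0.54103 → 0.57142  (Δp = +0.03040)
p: 0.57142 → 0.59285  (Δp = +0.02143)
p: 0.59285 → 0.60796  (Δp = +0.01511)

0.608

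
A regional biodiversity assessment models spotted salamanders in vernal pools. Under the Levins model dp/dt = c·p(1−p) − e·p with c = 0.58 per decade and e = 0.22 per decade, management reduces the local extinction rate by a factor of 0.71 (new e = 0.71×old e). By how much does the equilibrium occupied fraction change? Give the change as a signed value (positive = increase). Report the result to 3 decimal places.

Before: p* = 1 − 0.22/0.58 = 0.6207.
After the change, c = 0.58, e = 0.1562, so p* = 1 − 0.1562/0.58 = 0.7307.
Δp* = 0.7307 − 0.6207 = +0.1100.

0.110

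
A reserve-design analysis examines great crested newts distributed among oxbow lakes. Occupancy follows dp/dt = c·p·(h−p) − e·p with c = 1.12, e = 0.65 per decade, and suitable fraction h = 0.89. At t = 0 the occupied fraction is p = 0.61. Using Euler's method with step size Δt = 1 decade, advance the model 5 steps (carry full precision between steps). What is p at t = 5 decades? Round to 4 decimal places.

Update rule: p ← p + [c·p·(h−p) − e·p]·Δt with Δt = 1.
step 1: Δp = -0.20520, p = 0.40480
step 2: Δp = -0.04314, p = 0.36166
step 3: Δp = -0.02107, p = 0.34059
step 4: Δp = -0.01180, p = 0.32878
step 5: Δp = -0.00705, p = 0.32174

0.3217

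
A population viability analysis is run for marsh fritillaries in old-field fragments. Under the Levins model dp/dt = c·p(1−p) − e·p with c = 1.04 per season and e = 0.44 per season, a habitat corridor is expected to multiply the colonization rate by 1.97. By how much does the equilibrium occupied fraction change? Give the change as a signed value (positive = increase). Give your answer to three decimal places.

Before: p* = 1 − 0.44/1.04 = 0.5769.
After the change, c = 2.0488, e = 0.44, so p* = 1 − 0.44/2.0488 = 0.7852.
Δp* = 0.7852 − 0.5769 = +0.2083.

0.208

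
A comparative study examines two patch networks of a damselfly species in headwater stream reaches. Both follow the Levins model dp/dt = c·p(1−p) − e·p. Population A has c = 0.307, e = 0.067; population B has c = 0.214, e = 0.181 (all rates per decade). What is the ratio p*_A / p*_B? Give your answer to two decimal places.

5.07

A: p*_A = 1 − 0.067/0.307 = 0.7818.
B: p*_B = 1 − 0.181/0.214 = 0.1542.
p*_A / p*_B = 0.7818/0.1542 = 5.0696.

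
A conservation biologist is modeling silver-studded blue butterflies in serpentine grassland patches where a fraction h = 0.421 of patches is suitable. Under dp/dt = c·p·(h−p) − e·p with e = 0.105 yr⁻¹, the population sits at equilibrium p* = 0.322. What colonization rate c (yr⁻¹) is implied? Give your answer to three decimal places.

At equilibrium c(h−p*) = e, so c = e/(h−p*).
c = 0.105/(0.421 − 0.322) = 0.105/0.0990 = 1.0606.

1.061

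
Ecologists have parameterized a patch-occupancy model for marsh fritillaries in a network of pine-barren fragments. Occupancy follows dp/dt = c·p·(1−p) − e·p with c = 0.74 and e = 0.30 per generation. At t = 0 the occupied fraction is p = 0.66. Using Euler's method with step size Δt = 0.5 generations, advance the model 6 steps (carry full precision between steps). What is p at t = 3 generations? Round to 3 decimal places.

Update rule: p ← p + [c·p·(1−p) − e·p]·Δt with Δt = 0.5.
  1  |  dp/dt·Δt = -0.015972  |  p_1 = 0.644028
  2  |  dp/dt·Δt = -0.011780  |  p_2 = 0.632248
  3  |  dp/dt·Δt = -0.008808  |  p_3 = 0.623440
  4  |  dp/dt·Δt = -0.006654  |  p_4 = 0.616786
  5  |  dp/dt·Δt = -0.005064  |  p_5 = 0.611722
  6  |  dp/dt·Δt = -0.003877  |  p_6 = 0.607845

0.608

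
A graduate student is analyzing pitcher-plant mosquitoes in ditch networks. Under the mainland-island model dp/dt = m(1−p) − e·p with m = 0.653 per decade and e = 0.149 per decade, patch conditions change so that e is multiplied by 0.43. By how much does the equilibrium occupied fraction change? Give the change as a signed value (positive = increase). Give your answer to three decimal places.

0.096

Before: p* = 0.653/(0.653+0.149) = 0.8142.
After: m = 0.653, e = 0.06407; p* = 0.653/0.7171 = 0.9107.
Δp* = 0.9107 − 0.8142 = +0.0964.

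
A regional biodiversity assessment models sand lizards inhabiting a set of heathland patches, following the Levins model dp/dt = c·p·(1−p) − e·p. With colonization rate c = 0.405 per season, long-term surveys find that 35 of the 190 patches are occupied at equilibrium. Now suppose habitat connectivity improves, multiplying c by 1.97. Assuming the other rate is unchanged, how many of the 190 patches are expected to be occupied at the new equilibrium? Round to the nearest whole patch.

111

Observed p* = 35/190 = 0.18421.
Balance c(1−p*) = e gives e = 0.405×(1 − 0.18421) = 0.33039.
New p* = 1 − e/c = 1 − 0.33039/0.79785 = 0.58590.
Expected occupied = 190 × 0.58590 = 111.32 ≈ 111.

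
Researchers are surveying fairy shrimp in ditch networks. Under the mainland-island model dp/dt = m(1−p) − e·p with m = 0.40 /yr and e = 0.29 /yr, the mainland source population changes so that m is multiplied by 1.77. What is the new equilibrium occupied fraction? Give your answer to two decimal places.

0.71

Before: p* = 0.40/(0.40+0.29) = 0.5797.
After: m = 0.708, e = 0.29; p* = 0.708/0.9980 = 0.7094.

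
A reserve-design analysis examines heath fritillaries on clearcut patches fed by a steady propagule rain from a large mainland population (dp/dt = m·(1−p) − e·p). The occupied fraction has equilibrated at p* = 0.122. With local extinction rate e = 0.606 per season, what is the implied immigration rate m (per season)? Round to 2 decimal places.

0.08

At equilibrium m(1−p*) = e·p*, so m = e·p*/(1−p*).
m = 0.606 × 0.122 / 0.8780 = 0.0739/0.8780 = 0.0842.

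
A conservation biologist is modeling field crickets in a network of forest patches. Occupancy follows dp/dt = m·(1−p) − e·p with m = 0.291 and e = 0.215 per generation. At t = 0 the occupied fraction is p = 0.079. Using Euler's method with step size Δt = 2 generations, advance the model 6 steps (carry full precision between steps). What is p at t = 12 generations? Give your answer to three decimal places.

0.575

Update rule: p ← p + [m·(1−p) − e·p]·Δt with Δt = 2.
t = 2: p = 0.07900 + (+0.50205) = 0.58105
t = 4: p = 0.58105 + (-0.00602) = 0.57503
t = 6: p = 0.57503 + (+0.00007) = 0.57510
t = 8: p = 0.57510 + (-0.00000) = 0.57510
t = 10: p = 0.57510 + (+0.00000) = 0.57510
t = 12: p = 0.57510 + (-0.00000) = 0.57510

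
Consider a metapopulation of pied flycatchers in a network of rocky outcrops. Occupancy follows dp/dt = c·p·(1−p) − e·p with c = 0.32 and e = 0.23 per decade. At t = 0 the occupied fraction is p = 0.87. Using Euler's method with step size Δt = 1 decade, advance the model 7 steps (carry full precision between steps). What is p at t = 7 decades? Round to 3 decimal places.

Update rule: p ← p + [c·p·(1−p) − e·p]·Δt with Δt = 1.
step 1: Δp = -0.16391, p = 0.70609
step 2: Δp = -0.09599, p = 0.61010
step 3: Δp = -0.06420, p = 0.54590
step 4: Δp = -0.04623, p = 0.49967
step 5: Δp = -0.03492, p = 0.46474
step 6: Δp = -0.02729, p = 0.43745
step 7: Δp = -0.02187, p = 0.41559

0.416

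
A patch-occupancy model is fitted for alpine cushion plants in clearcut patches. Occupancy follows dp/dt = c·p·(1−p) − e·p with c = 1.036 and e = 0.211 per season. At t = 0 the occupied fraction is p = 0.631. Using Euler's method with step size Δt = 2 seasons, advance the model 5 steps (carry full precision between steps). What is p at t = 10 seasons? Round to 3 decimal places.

0.806

Update rule: p ← p + [c·p·(1−p) − e·p]·Δt with Δt = 2.
  1  |  dp/dt·Δt = +0.216160  |  p_1 = 0.847160
  2  |  dp/dt·Δt = -0.089220  |  p_2 = 0.757941
  3  |  dp/dt·Δt = +0.060292  |  p_3 = 0.818233
  4  |  dp/dt·Δt = -0.037130  |  p_4 = 0.781103
  5  |  dp/dt·Δt = +0.024648  |  p_5 = 0.805750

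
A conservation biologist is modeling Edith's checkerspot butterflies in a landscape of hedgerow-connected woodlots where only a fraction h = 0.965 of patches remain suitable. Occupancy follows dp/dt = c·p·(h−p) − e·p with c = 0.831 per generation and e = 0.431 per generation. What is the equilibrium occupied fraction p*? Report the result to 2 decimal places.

Setting dp/dt = 0 and dividing by p* gives c·(h−p*) = e.
So p* = h − e/c = 0.965 − 0.431/0.831 = 0.965 − 0.5187 = 0.4463.

0.45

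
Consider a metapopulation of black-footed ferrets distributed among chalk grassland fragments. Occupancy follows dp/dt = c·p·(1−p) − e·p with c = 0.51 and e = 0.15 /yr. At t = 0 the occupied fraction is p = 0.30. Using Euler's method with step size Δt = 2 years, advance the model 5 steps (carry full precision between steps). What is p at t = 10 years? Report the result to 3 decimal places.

0.698

Update rule: p ← p + [c·p·(1−p) − e·p]·Δt with Δt = 2.
step 1: Δp = +0.12420, p = 0.42420
step 2: Δp = +0.12188, p = 0.54608
step 3: Δp = +0.08901, p = 0.63509
step 4: Δp = +0.04586, p = 0.68095
step 5: Δp = +0.01732, p = 0.69827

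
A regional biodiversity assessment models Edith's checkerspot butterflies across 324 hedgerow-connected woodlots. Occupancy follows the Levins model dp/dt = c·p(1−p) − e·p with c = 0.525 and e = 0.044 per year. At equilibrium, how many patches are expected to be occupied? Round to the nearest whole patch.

297

p* = 1 − e/c = 1 − 0.044/0.525 = 0.9162.
Expected occupied patches = N × p* = 324 × 0.9162 = 296.85 ≈ 297.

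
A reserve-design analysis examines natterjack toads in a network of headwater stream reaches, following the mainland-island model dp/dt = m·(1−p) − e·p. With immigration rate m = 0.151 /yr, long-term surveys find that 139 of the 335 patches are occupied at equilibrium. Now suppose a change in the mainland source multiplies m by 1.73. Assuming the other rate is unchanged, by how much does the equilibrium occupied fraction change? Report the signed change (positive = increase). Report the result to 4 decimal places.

Observed p* = 139/335 = 0.41493.
Balance m(1−p*) = e·p* gives e = m(1−p*)/p* = 0.151×0.58507/0.41493 = 0.21292.
New p* = m/(m+e) = 0.26123/(0.26123+0.21292) = 0.55094.
Δp* = 0.55094 − 0.41493 = +0.13601.

0.1360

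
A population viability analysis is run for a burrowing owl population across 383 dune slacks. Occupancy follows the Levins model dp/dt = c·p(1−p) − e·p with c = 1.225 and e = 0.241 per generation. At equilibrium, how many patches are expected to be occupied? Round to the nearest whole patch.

p* = 1 − e/c = 1 − 0.241/1.225 = 0.8033.
Expected occupied patches = N × p* = 383 × 0.8033 = 307.65 ≈ 308.

308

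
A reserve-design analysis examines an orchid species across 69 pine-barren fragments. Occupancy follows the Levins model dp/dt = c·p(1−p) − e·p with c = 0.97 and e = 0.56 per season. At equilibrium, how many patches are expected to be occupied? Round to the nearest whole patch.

p* = 1 − e/c = 1 − 0.56/0.97 = 0.4227.
Expected occupied patches = N × p* = 69 × 0.4227 = 29.16 ≈ 29.

29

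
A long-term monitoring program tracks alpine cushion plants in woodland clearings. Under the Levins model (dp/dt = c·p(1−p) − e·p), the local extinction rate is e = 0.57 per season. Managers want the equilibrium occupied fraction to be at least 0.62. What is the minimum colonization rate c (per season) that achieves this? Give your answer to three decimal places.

1.500

p* = 1 − e/c ≥ 0.62 requires e/c ≤ 0.3800, i.e. c ≥ e/0.3800.
c_min = 0.57/0.3800 = 1.5000.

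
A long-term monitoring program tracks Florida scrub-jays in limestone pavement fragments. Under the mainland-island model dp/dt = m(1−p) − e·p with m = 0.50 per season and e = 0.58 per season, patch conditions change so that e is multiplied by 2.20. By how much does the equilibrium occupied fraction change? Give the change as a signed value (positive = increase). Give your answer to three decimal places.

-0.181

Before: p* = 0.50/(0.50+0.58) = 0.4630.
After: m = 0.5, e = 1.276; p* = 0.5/1.7760 = 0.2815.
Δp* = 0.2815 − 0.4630 = -0.1814.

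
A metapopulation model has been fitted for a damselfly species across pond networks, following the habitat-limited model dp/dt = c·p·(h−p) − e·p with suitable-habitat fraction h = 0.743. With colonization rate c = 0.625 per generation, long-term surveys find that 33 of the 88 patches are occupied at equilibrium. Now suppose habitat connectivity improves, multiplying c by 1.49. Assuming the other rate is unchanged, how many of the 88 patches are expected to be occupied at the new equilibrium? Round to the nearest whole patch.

Observed p* = 33/88 = 0.37500.
Balance c(h−p*) = e gives e = 0.625×(0.743 − 0.37500) = 0.23000.
New p* = 0.743 − e/c = 0.743 − 0.23000/0.93125 = 0.49602.
Expected occupied = 88 × 0.49602 = 43.65 ≈ 44.

44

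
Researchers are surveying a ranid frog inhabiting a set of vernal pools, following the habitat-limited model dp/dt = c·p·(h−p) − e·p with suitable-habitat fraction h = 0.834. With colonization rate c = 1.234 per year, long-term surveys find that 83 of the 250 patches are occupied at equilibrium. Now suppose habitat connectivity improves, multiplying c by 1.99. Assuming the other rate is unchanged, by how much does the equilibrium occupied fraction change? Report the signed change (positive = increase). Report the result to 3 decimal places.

Observed p* = 83/250 = 0.33200.
Balance c(h−p*) = e gives e = 1.234×(0.834 − 0.33200) = 0.61947.
New p* = 0.834 − e/c = 0.834 − 0.61947/2.45566 = 0.58174.
Δp* = 0.58174 − 0.33200 = +0.24974.

0.250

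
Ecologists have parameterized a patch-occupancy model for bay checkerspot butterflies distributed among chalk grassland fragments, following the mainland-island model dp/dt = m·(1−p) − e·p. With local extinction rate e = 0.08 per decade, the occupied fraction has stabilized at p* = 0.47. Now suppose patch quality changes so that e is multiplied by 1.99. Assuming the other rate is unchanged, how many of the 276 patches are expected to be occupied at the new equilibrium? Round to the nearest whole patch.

85

Balance m(1−p*) = e·p* gives m = e·p*/(1−p*) = 0.08×0.47000/0.53000 = 0.07094.
New p* = m/(m+e) = 0.07094/(0.07094+0.15920) = 0.30825.
Expected occupied = 276 × 0.30825 = 85.08 ≈ 85.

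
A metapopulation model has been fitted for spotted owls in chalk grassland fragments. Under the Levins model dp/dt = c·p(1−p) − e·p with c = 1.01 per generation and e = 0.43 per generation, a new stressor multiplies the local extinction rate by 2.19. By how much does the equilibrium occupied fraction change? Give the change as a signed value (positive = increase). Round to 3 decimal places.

-0.507

Before: p* = 1 − 0.43/1.01 = 0.5743.
After the change, c = 1.01, e = 0.9417, so p* = 1 − 0.9417/1.01 = 0.0676.
Δp* = 0.0676 − 0.5743 = -0.5066.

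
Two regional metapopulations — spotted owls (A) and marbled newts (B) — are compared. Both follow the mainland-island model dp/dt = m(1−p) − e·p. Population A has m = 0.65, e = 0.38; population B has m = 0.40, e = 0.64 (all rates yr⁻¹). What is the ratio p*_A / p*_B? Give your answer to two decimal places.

1.64

A: p*_A = m/(m+e) = 0.65/1.0300 = 0.6311.
B: p*_B = 0.40/1.0400 = 0.3846.
p*_A / p*_B = 0.6311/0.3846 = 1.6408.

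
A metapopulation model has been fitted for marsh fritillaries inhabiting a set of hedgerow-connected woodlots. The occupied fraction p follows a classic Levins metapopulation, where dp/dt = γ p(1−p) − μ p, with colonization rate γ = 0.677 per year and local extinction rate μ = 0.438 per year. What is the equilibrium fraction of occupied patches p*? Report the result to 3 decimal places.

At equilibrium, colonization balances extinction: γ·p*·(1−p*) = μ·p*.
So p* = 1 − μ/γ = 1 − 0.438/0.677 = 1 − 0.6470 = 0.3530.

0.353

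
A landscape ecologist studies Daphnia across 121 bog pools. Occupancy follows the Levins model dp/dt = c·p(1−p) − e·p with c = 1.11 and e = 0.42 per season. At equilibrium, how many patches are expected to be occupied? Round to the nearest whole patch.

p* = 1 − e/c = 1 − 0.42/1.11 = 0.6216.
Expected occupied patches = N × p* = 121 × 0.6216 = 75.22 ≈ 75.

75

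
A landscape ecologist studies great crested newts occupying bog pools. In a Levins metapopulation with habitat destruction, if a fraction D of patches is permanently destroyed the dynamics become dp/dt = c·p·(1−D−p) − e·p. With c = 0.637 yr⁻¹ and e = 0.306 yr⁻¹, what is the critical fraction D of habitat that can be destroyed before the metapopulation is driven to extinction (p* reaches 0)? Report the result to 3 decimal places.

The nontrivial equilibrium is p* = (1−D) − e/c; extinction occurs when this hits zero.
So D_crit = 1 − e/c = 1 − 0.306/0.637 = 1 − 0.4804 = 0.5196.
Note this equals the original equilibrium occupancy — the Levins extinction-debt result.

0.520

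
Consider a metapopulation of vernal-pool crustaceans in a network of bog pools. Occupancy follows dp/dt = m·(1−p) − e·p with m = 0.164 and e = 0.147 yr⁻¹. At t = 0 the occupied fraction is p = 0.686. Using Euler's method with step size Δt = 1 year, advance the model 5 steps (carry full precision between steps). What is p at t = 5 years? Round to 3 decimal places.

0.552

Update rule: p ← p + [m·(1−p) − e·p]·Δt with Δt = 1.
step 1: Δp = -0.04935, p = 0.63665
step 2: Δp = -0.03400, p = 0.60265
step 3: Δp = -0.02343, p = 0.57923
step 4: Δp = -0.01614, p = 0.56309
step 5: Δp = -0.01112, p = 0.55197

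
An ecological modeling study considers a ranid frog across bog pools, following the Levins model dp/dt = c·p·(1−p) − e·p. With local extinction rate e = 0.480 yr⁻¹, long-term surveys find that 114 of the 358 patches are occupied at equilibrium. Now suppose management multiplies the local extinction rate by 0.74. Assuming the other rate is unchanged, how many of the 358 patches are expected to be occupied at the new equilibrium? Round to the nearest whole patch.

Observed p* = 114/358 = 0.31844.
Balance c(1−p*) = e gives c = e/(1 − 0.31844) = 0.480/0.68156 = 0.70427.
New p* = 1 − e/c = 1 − 0.35520/0.70427 = 0.49565.
Expected occupied = 358 × 0.49565 = 177.44 ≈ 177.

177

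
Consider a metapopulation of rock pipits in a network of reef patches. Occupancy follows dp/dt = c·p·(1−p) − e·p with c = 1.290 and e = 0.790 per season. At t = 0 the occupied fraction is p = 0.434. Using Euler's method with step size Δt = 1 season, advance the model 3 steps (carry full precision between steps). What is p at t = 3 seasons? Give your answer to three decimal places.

Update rule: p ← p + [c·p·(1−p) − e·p]·Δt with Δt = 1.
t = 1: p = 0.43400 + (-0.02598) = 0.40802
t = 2: p = 0.40802 + (-0.01075) = 0.39727
t = 3: p = 0.39727 + (-0.00496) = 0.39231

0.392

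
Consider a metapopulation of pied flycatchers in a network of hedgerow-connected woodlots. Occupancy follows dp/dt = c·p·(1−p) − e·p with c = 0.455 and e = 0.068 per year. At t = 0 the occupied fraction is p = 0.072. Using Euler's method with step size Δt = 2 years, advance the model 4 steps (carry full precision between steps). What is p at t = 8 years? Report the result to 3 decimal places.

0.480

Update rule: p ← p + [c·p·(1−p) − e·p]·Δt with Δt = 2.
step 1: Δp = +0.05101, p = 0.12301
step 2: Δp = +0.08144, p = 0.20445
step 3: Δp = +0.12021, p = 0.32466
step 4: Δp = +0.15537, p = 0.48003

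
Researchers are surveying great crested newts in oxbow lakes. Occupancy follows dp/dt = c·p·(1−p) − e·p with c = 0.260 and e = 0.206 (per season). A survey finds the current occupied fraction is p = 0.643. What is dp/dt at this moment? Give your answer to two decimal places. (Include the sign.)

Colonization term: c·p·(1−p) = 0.260×0.643×0.3570 = 0.05968.
Extinction term: e·p = 0.13246.
dp/dt = 0.05968 − 0.13246 = -0.07277.

-0.07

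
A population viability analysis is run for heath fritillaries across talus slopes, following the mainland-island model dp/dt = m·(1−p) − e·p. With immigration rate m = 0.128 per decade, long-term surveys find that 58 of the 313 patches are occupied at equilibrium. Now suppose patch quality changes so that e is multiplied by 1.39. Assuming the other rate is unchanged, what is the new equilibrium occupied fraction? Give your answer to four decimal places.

Observed p* = 58/313 = 0.18530.
Balance m(1−p*) = e·p* gives e = m(1−p*)/p* = 0.128×0.81470/0.18530 = 0.56277.
New p* = m/(m+e) = 0.12800/(0.12800+0.78225) = 0.14062.

0.1406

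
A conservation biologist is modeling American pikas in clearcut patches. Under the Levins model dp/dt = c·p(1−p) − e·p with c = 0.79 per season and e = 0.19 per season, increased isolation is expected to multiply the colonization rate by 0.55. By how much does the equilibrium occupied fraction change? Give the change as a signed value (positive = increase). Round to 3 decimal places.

-0.197

Before: p* = 1 − 0.19/0.79 = 0.7595.
After the change, c = 0.4345, e = 0.19, so p* = 1 − 0.19/0.4345 = 0.5627.
Δp* = 0.5627 − 0.7595 = -0.1968.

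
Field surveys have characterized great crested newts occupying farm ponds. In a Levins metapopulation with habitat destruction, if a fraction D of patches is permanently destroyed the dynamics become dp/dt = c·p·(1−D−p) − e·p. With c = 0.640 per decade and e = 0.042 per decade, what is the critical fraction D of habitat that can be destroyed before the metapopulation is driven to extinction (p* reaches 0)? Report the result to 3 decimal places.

0.934

The nontrivial equilibrium is p* = (1−D) − e/c; extinction occurs when this hits zero.
So D_crit = 1 − e/c = 1 − 0.042/0.640 = 1 − 0.0656 = 0.9344.
This equals the undisturbed p*, a classic result of Lande's extension.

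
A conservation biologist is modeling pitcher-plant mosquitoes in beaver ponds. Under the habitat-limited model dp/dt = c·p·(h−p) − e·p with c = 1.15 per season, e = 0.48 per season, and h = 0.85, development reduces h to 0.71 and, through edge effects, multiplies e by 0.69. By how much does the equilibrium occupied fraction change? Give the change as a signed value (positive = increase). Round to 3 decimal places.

-0.011

Before: p* = h − e/c = 0.85 − 0.48/1.15 = 0.85 − 0.4174 = 0.4326.
After: c = 1.15, e = 0.3312, h = 0.71; p* = 0.71 − 0.3312/1.15 = 0.4220.
Δp* = 0.4220 − 0.4326 = -0.0106.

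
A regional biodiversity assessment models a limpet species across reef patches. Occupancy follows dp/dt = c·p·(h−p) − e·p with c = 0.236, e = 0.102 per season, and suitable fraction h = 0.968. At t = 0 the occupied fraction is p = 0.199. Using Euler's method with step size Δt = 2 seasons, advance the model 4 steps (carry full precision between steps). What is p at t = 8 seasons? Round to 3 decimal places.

Update rule: p ← p + [c·p·(h−p) − e·p]·Δt with Δt = 2.
  1  |  dp/dt·Δt = +0.031635  |  p_1 = 0.230635
  2  |  dp/dt·Δt = +0.033220  |  p_2 = 0.263854
  3  |  dp/dt·Δt = +0.033867  |  p_3 = 0.297722
  4  |  dp/dt·Δt = +0.033455  |  p_4 = 0.331177

0.331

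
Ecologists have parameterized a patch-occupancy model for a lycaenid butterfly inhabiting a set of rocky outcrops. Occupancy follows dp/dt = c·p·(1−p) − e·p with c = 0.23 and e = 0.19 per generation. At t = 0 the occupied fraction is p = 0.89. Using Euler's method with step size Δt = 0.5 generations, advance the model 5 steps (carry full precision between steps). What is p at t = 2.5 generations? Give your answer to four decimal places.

Update rule: p ← p + [c·p·(1−p) − e·p]·Δt with Δt = 0.5.
p: 0.89000 → 0.81671  (Δp = -0.07329)
p: 0.81671 → 0.75634  (Δp = -0.06037)
p: 0.75634 → 0.70568  (Δp = -0.05066)
p: 0.70568 → 0.66252  (Δp = -0.04315)
p: 0.66252 → 0.62530  (Δp = -0.03723)

0.6253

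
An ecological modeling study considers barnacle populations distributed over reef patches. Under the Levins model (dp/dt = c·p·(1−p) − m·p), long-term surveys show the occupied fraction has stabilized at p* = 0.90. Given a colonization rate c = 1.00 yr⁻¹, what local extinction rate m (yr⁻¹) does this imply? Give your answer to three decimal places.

At equilibrium c(1−p*) = m.
m = 1.00 × (1 − 0.90) = 1.00 × 0.1000 = 0.1000.

0.100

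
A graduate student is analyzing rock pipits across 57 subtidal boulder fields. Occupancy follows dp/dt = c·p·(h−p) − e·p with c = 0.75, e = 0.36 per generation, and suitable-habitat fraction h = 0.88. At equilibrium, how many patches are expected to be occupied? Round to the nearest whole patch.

23

p* = h − e/c = 0.88 − 0.4800 = 0.4000.
Expected occupied patches = N × p* = 57 × 0.4000 = 22.80 ≈ 23.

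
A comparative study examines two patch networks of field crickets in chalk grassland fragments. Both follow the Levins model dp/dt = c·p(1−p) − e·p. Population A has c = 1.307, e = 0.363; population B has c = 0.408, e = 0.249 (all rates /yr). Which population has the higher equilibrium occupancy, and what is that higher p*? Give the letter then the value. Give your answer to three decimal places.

A: p*_A = 1 − 0.363/1.307 = 0.7223.
B: p*_B = 1 − 0.249/0.408 = 0.3897.
A is higher at 0.7223.

A, 0.722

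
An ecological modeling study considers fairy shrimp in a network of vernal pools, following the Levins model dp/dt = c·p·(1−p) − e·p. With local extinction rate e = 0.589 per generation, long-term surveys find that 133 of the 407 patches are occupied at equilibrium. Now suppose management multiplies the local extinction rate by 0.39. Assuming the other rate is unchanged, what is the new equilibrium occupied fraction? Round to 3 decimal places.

Observed p* = 133/407 = 0.32678.
Balance c(1−p*) = e gives c = e/(1 − 0.32678) = 0.589/0.67322 = 0.87490.
New p* = 1 − e/c = 1 − 0.22971/0.87490 = 0.73744.

0.737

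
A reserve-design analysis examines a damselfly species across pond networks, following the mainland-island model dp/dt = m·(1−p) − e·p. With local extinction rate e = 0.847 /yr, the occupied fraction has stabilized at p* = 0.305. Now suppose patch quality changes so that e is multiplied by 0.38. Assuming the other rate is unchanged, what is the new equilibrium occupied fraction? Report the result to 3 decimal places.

Balance m(1−p*) = e·p* gives m = e·p*/(1−p*) = 0.847×0.30500/0.69500 = 0.37171.
New p* = m/(m+e) = 0.37171/(0.37171+0.32186) = 0.53594.

0.536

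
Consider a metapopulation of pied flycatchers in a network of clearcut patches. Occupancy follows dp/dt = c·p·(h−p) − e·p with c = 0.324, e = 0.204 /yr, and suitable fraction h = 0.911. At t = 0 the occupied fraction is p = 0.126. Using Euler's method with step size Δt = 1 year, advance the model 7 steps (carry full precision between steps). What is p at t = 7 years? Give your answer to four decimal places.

0.1705

Update rule: p ← p + [c·p·(h−p) − e·p]·Δt with Δt = 1.
  1  |  dp/dt·Δt = +0.006343  |  p_1 = 0.132343
  2  |  dp/dt·Δt = +0.006390  |  p_2 = 0.138733
  3  |  dp/dt·Δt = +0.006411  |  p_3 = 0.145144
  4  |  dp/dt·Δt = +0.006406  |  p_4 = 0.151551
  5  |  dp/dt·Δt = +0.006374  |  p_5 = 0.157925
  6  |  dp/dt·Δt = +0.006316  |  p_6 = 0.164242
  7  |  dp/dt·Δt = +0.006233  |  p_7 = 0.170475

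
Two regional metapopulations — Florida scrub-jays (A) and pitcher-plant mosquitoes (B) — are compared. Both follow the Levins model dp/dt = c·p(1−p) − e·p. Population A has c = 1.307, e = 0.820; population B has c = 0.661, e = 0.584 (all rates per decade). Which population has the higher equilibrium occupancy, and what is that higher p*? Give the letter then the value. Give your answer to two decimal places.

A: p*_A = 1 − 0.820/1.307 = 0.3726.
B: p*_B = 1 − 0.584/0.661 = 0.1165.
A is higher at 0.3726.

A, 0.37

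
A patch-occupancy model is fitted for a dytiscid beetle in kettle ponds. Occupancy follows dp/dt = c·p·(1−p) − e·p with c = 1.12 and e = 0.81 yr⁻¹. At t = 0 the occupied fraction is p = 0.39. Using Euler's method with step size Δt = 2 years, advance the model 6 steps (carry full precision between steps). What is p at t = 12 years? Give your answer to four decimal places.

Update rule: p ← p + [c·p·(1−p) − e·p]·Δt with Δt = 2.
p: 0.39000 → 0.29110  (Δp = -0.09890)
p: 0.29110 → 0.28176  (Δp = -0.00933)
p: 0.28176 → 0.27862  (Δp = -0.00314)
p: 0.27862 → 0.27748  (Δp = -0.00115)
p: 0.27748 → 0.27705  (Δp = -0.00043)
p: 0.27705 → 0.27688  (Δp = -0.00016)

0.2769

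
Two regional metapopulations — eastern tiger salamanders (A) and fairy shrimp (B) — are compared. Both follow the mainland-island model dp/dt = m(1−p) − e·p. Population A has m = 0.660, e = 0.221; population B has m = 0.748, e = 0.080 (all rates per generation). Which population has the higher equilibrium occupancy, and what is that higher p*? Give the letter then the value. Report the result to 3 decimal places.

B, 0.903

A: p*_A = m/(m+e) = 0.660/0.8810 = 0.7491.
B: p*_B = 0.748/0.8280 = 0.9034.
B is higher at 0.9034.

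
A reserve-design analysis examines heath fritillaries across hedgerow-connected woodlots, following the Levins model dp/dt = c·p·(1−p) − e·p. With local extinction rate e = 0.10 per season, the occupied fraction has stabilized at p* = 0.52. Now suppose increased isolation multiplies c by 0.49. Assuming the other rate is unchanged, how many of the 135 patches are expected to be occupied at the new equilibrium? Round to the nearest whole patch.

Balance c(1−p*) = e gives c = e/(1 − 0.52000) = 0.10/0.48000 = 0.20833.
New p* = 1 − e/c = 1 − 0.10000/0.10208 = 0.02038.
Expected occupied = 135 × 0.02038 = 2.75 ≈ 3.

3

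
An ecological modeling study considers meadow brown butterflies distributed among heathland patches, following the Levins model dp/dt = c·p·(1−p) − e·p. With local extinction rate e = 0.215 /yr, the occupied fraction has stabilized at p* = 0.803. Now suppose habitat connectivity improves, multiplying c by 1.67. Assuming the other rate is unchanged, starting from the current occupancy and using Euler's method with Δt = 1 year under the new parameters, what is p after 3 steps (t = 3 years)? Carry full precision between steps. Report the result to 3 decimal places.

Balance c(1−p*) = e gives c = e/(1 − 0.80300) = 0.215/0.19700 = 1.09137.
Starting from p₀ = 0.80300; update p ← p + (dp/dt)·Δt with the new parameters.
t = 1: p = 0.80300 + (+0.11567) = 0.91867
t = 2: p = 0.91867 + (-0.06134) = 0.85733
t = 3: p = 0.85733 + (+0.03860) = 0.89593

0.896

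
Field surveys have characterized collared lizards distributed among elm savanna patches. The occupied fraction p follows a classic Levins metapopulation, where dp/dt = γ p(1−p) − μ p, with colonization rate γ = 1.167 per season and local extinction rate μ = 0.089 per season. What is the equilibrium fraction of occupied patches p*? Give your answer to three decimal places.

Setting dp/dt = 0 and dividing through by p* gives γ·(1−p*) = μ.
So p* = 1 − μ/γ = 1 − 0.089/1.167 = 1 − 0.0763 = 0.9237.

0.924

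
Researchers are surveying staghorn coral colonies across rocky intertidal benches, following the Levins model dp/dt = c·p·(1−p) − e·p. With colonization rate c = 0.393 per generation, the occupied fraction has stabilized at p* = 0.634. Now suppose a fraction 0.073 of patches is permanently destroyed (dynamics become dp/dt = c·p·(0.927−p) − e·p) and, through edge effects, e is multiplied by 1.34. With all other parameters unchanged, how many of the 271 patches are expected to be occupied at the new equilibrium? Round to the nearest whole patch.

118

Balance c(1−p*) = e gives e = 0.393×(1 − 0.63400) = 0.14384.
New p* = 0.927 − e/c = 0.927 − 0.19275/0.39300 = 0.43654.
Expected occupied = 271 × 0.43654 = 118.30 ≈ 118.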